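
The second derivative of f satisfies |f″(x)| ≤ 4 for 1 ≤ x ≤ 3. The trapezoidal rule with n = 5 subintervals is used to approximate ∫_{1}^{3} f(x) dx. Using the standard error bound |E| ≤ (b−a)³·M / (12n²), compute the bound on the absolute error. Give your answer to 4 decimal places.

0.1067

|E| ≤ (2)³·4 / (12·5²) = 32/300 = 0.1067.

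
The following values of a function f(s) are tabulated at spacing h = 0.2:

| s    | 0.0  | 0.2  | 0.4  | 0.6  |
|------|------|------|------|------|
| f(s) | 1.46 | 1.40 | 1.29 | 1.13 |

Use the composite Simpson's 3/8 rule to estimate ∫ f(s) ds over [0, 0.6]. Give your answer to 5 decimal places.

0.79950

h = 0.2, n = 3.
(3h/8)·[y₀ + 3y₁ + 3y₂ + y₃] = 0.075·(10.66) = 0.79950.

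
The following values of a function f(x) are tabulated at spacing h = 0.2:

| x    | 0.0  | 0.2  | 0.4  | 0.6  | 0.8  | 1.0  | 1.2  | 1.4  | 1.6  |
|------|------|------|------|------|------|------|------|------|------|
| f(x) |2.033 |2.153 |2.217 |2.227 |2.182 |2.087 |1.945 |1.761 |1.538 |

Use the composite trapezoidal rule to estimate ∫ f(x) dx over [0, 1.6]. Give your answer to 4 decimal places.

h = 0.2, n = 8.
(h/2)·[y₀ + 2y₁ + 2y₂ + 2y₃ + 2y₄ + 2y₅ + 2y₆ + 2y₇ + y₈] = 0.1·(32.715) = 3.2715.

3.2715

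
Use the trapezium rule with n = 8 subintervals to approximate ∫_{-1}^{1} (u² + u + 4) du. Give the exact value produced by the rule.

8.6875

h = (1 − (-1))/8 = 0.25.
Nodes u₀,…,u₈ = -1, -0.75, -0.5, -0.25, 0, 0.25, 0.5, 0.75, 1.
f(u) = u² + u + 4: f₀=4, f₁=3.8125, f₂=3.75, f₃=3.8125, f₄=4, f₅=4.3125, f₆=4.75, f₇=5.3125, f₈=6.
(h/2)·[f₀ + 2f₁ + 2f₂ + 2f₃ + 2f₄ + 2f₅ + 2f₆ + 2f₇ + f₈] = 0.125·(69.5) = 8.6875.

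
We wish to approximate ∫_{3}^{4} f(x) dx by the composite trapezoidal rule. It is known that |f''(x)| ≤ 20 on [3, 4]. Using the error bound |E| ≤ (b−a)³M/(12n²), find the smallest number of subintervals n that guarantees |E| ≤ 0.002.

29

Need 20/(12n²) ≤ 0.002.
n² ≥ 20/(12·0.002) = 833.333 ⇒ n ≥ 28.8675, so the smallest n is 29.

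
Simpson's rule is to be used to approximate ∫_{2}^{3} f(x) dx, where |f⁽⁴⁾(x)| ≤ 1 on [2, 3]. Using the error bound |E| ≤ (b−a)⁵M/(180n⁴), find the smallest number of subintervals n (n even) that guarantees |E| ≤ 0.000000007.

30

Need 1/(180n⁴) ≤ 0.000000007.
n⁴ ≥ 1/(180·0.000000007) = 793651 ⇒ n ≥ 29.8475, so the smallest even n is 30. (n must be even for Simpson's rule.)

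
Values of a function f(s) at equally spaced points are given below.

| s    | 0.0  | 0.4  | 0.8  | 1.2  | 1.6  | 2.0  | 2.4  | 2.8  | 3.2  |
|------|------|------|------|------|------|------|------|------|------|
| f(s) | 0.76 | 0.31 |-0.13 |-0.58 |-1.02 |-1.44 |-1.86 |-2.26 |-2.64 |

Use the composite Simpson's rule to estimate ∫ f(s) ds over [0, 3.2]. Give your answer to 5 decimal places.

h = 0.4, n = 8.
(h/3)·[y₀ + 4y₁ + 2y₂ + 4y₃ + 2y₄ + 4y₅ + 2y₆ + 4y₇ + y₈] = 0.133333·(-23.78) = -3.17067.

-3.17067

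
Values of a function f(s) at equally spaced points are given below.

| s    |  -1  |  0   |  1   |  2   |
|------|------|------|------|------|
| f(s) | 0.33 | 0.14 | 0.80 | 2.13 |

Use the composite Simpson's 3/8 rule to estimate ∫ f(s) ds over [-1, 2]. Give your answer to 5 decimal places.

h = 1, n = 3.
(3h/8)·[y₀ + 3y₁ + 3y₂ + y₃] = 0.375·(5.28) = 1.98000.

1.98000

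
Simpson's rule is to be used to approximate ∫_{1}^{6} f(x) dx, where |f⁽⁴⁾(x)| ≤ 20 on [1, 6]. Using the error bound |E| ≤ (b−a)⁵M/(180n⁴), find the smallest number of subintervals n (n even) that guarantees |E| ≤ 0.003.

20

Need 62500/(180n⁴) ≤ 0.003.
n⁴ ≥ 62500/(180·0.003) = 115741 ⇒ n ≥ 18.4447, so the smallest even n is 20. (n must be even for Simpson's rule.)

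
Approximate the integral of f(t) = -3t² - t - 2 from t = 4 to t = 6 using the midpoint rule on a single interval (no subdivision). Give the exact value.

-164

M = (b−a)·f(5) = 2·(-82) = -164.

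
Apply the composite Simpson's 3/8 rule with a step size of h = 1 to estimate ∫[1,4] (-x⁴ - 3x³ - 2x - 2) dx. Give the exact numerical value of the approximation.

h = (4 − 1)/3 = 1.
Nodes x₀,…,x₃ = 1, 2, 3, 4.
f(x) = -x⁴ - 3x³ - 2x - 2: f₀=-8, f₁=-46, f₂=-170, f₃=-458.
(3h/8)·[f₀ + 3f₁ + 3f₂ + f₃] = 0.375·(-1114) = -417.75.

-417.75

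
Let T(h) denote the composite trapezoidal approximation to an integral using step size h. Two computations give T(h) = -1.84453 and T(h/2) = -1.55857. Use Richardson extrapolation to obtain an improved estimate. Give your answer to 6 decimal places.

-1.463250

R = (4·T(h/2) − T(h)) / 3 = (4·(-1.55857) − (-1.84453))/3 = (-4.38975)/3 = -1.463250.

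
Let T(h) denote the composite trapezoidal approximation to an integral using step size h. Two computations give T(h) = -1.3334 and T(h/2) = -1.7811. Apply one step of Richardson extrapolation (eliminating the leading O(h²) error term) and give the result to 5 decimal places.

-1.93033

R = (4·T(h/2) − T(h)) / 3 = (4·(-1.7811) − (-1.3334))/3 = (-5.7910)/3 = -1.93033.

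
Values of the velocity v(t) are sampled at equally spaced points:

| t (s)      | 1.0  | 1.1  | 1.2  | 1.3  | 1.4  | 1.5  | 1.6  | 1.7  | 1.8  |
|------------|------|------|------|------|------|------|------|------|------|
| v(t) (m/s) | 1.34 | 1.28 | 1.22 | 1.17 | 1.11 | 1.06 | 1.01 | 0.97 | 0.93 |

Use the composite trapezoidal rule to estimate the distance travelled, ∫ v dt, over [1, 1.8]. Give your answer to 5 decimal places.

h = 0.1, n = 8.
(h/2)·[y₀ + 2y₁ + 2y₂ + 2y₃ + 2y₄ + 2y₅ + 2y₆ + 2y₇ + y₈] = 0.05·(17.91) = 0.89550.

0.89550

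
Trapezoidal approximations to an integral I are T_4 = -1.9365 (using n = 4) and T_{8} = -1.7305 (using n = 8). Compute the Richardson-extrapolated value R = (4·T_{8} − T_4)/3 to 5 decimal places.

-1.66183

R = (4·T_{8} − T_4) / 3 = (4·(-1.7305) − (-1.9365))/3 = (-4.9855)/3 = -1.66183.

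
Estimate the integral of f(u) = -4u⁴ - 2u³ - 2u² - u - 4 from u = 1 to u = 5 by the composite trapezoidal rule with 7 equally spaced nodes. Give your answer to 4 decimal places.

-3001.1687

h = (5 − 1)/6 = 0.666667.
Nodes u₀,…,u₆ = 1, 1.666667, 2.333333, 3, 3.666667, 4.333333, 5.
f(u) = -4u⁴ - 2u³ - 2u² - u - 4: f₀=-13, f₁=-51.345679, f₂=-161.197531, f₃=-403, f₄=-856.160494, f₅=-1619.049383, f₆=-2809.
(h/2)·[f₀ + 2f₁ + 2f₂ + 2f₃ + 2f₄ + 2f₅ + f₆] = 0.333333·(-9003.506173) = -3001.1687.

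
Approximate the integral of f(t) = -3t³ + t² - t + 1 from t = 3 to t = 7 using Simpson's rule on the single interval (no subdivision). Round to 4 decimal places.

S = (b−a)/6 · [f(3) + 4f(5) + f(7)] = 0.666667·[(-74) + 4·(-354) + (-986)] = -1650.6667.

-1650.6667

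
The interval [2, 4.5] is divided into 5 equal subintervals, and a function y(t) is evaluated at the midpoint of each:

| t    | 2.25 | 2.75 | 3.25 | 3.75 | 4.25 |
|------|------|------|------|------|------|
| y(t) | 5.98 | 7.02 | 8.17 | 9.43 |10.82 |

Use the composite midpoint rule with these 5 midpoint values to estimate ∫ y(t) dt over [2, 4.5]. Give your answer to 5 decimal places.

20.71000

h = 0.5, n = 5.
h·[y(m₁) + y(m₂) + y(m₃) + y(m₄) + y(m₅)] = 0.5·(41.42) = 20.71000.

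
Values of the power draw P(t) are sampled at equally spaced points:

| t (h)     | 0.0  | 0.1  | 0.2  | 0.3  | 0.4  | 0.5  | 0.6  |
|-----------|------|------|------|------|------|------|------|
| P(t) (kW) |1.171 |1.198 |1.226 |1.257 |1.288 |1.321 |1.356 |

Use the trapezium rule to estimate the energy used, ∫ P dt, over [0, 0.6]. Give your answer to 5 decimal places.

0.75535

h = 0.1, n = 6.
(h/2)·[y₀ + 2y₁ + 2y₂ + 2y₃ + 2y₄ + 2y₅ + y₆] = 0.05·(15.107) = 0.75535.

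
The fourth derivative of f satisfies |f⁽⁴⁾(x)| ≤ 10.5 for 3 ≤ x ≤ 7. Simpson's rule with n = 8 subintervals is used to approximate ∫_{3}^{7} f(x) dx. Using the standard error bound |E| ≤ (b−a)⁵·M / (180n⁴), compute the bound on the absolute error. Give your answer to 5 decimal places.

|E| ≤ (4)⁵·10.5 / (180·8⁴) = 10752/737280 = 0.01458.

0.01458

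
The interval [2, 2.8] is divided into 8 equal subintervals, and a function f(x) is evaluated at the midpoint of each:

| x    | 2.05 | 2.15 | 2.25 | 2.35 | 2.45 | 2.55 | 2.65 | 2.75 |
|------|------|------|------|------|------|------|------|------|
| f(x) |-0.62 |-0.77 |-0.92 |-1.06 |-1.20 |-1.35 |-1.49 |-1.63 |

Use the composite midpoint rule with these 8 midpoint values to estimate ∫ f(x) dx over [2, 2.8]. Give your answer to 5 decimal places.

-0.90400

h = 0.1, n = 8.
h·[y(m₁) + y(m₂) + y(m₃) + y(m₄) + y(m₅) + y(m₆) + y(m₇) + y(m₈)] = 0.1·(-9.04) = -0.90400.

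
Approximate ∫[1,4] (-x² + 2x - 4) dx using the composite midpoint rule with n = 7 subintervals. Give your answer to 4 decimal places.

h = (4 − 1)/7 = 0.428571.
Midpoints m₁,…,m₇ = 1.214286, 1.642857, 2.071429, 2.5, 2.928571, 3.357143, 3.785714.
f(m₁)=-3.045918, f(m₂)=-3.413265, f(m₃)=-4.147959, f(m₄)=-5.25, f(m₅)=-6.719388, f(m₆)=-8.556122, f(m₇)=-10.760204.
h·[f(m₁) + f(m₂) + f(m₃) + f(m₄) + f(m₅) + f(m₆) + f(m₇)] = 0.428571·(-41.892857) = -17.9541.

-17.9541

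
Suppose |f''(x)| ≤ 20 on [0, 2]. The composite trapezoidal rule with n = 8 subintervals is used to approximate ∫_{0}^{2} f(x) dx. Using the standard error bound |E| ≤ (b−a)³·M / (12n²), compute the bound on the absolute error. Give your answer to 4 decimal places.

0.2083

|E| ≤ (2)³·20 / (12·8²) = 160/768 = 0.2083.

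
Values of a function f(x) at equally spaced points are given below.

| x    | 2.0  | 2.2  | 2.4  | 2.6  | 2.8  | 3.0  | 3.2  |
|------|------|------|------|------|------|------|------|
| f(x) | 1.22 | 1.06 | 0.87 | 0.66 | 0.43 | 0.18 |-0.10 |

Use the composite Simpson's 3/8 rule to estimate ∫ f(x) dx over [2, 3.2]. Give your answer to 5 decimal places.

0.75450

h = 0.2, n = 6.
(3h/8)·[y₀ + 3y₁ + 3y₂ + 2y₃ + 3y₄ + 3y₅ + y₆] = 0.075·(10.06) = 0.75450.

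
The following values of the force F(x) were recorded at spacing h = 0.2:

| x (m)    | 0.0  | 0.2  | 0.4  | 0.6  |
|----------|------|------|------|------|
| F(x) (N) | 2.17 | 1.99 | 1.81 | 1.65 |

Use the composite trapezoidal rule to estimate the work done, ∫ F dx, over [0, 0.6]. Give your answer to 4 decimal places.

1.1420

h = 0.2, n = 3.
(h/2)·[y₀ + 2y₁ + 2y₂ + y₃] = 0.1·(11.42) = 1.1420.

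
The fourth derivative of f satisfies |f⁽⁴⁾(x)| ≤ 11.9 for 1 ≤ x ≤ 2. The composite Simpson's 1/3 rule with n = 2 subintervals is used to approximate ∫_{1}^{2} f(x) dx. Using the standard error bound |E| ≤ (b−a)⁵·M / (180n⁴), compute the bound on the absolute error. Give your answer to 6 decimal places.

|E| ≤ (1)⁵·11.9 / (180·2⁴) = 11.9/2880 = 0.004132.

0.004132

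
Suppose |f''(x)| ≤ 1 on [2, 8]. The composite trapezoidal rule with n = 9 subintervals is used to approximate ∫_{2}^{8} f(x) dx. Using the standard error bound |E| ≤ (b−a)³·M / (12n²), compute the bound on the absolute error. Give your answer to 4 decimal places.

0.2222

|E| ≤ (6)³·1 / (12·9²) = 216/972 = 0.2222.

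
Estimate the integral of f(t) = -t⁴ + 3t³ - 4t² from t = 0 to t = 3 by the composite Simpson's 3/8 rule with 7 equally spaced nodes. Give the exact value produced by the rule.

-23.90625

h = (3 − 0)/6 = 0.5.
Nodes t₀,…,t₆ = 0, 0.5, 1, 1.5, 2, 2.5, 3.
f(t) = -t⁴ + 3t³ - 4t²: f₀=0, f₁=-0.6875, f₂=-2, f₃=-3.9375, f₄=-8, f₅=-17.1875, f₆=-36.
(3h/8)·[f₀ + 3f₁ + 3f₂ + 2f₃ + 3f₄ + 3f₅ + f₆] = 0.1875·(-127.5) = -23.90625.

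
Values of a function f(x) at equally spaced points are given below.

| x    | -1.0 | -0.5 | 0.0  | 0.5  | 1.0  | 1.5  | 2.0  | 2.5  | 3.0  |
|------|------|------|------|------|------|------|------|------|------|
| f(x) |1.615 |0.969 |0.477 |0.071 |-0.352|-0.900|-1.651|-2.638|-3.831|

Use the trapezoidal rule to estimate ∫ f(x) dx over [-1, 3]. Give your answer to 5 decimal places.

h = 0.5, n = 8.
(h/2)·[y₀ + 2y₁ + 2y₂ + 2y₃ + 2y₄ + 2y₅ + 2y₆ + 2y₇ + y₈] = 0.25·(-10.264) = -2.56600.

-2.56600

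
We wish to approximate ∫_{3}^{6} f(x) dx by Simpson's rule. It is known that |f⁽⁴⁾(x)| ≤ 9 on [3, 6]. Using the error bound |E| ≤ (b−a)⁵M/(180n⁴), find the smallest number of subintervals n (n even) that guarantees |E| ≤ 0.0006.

12

Need 2187/(180n⁴) ≤ 0.0006.
n⁴ ≥ 2187/(180·0.0006) = 20250 ⇒ n ≥ 11.9291, so the smallest even n is 12. (n must be even for Simpson's rule.)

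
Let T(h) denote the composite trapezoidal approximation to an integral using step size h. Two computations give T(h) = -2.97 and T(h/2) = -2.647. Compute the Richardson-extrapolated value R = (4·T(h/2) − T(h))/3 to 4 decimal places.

R = (4·T(h/2) − T(h)) / 3 = (4·(-2.647) − (-2.97))/3 = (-7.618)/3 = -2.5393.

-2.5393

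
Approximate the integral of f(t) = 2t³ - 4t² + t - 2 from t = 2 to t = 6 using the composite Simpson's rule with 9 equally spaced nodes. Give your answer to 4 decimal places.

h = (6 − 2)/8 = 0.5.
Nodes t₀,…,t₈ = 2, 2.5, 3, 3.5, 4, 4.5, 5, 5.5, 6.
f(t) = 2t³ - 4t² + t - 2: f₀=0, f₁=6.75, f₂=19, f₃=38.25, f₄=66, f₅=103.75, f₆=153, f₇=215.25, f₈=292.
(h/3)·[f₀ + 4f₁ + 2f₂ + 4f₃ + 2f₄ + 4f₅ + 2f₆ + 4f₇ + f₈] = 0.166667·(2224) = 370.6667.

370.6667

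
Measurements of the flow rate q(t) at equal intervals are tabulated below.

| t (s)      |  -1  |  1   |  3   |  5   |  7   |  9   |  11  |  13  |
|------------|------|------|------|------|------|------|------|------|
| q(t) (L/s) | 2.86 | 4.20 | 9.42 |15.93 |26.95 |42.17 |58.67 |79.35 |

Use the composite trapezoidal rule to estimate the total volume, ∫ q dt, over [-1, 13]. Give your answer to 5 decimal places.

h = 2, n = 7.
(h/2)·[y₀ + 2y₁ + 2y₂ + 2y₃ + 2y₄ + 2y₅ + 2y₆ + y₇] = 1·(396.89) = 396.89000.

396.89000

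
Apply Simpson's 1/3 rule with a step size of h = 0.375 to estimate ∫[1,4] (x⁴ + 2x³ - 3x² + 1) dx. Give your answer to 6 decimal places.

272.107910

h = (4 − 1)/8 = 0.375.
Nodes x₀,…,x₈ = 1, 1.375, 1.75, 2.125, 2.5, 2.875, 3.25, 3.625, 4.
f(x) = x⁴ + 2x³ - 3x² + 1: f₀=1, f₁=4.101806640625, f₂=11.91015625, f₃=27.035400390625, f₄=52.5625, f₅=92.051025390625, f₆=149.53515625, f₇=229.523681640625, f₈=337.
(h/3)·[f₀ + 4f₁ + 2f₂ + 4f₃ + 2f₄ + 4f₅ + 2f₆ + 4f₇ + f₈] = 0.125·(2176.86328125) = 272.107910.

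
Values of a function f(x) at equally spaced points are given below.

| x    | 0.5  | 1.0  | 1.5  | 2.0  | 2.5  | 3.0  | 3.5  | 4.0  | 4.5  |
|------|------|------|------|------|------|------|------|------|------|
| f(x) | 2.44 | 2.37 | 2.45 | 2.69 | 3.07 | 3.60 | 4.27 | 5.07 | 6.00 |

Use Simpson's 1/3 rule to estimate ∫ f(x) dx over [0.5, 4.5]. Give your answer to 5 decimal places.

13.82333

h = 0.5, n = 8.
(h/3)·[y₀ + 4y₁ + 2y₂ + 4y₃ + 2y₄ + 4y₅ + 2y₆ + 4y₇ + y₈] = 0.166667·(82.94) = 13.82333.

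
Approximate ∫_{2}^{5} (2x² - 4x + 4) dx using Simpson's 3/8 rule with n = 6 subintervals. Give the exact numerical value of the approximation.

h = (5 − 2)/6 = 0.5.
Nodes x₀,…,x₆ = 2, 2.5, 3, 3.5, 4, 4.5, 5.
f(x) = 2x² - 4x + 4: f₀=4, f₁=6.5, f₂=10, f₃=14.5, f₄=20, f₅=26.5, f₆=34.
(3h/8)·[f₀ + 3f₁ + 3f₂ + 2f₃ + 3f₄ + 3f₅ + f₆] = 0.1875·(256) = 48.

48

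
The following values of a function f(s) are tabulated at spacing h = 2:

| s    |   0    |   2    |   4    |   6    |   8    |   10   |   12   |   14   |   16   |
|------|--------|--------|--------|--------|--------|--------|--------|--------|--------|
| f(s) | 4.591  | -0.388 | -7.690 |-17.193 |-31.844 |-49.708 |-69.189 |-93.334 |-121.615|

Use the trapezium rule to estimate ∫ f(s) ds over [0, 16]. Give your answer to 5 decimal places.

-655.71600

h = 2, n = 8.
(h/2)·[y₀ + 2y₁ + 2y₂ + 2y₃ + 2y₄ + 2y₅ + 2y₆ + 2y₇ + y₈] = 1·(-655.716) = -655.71600.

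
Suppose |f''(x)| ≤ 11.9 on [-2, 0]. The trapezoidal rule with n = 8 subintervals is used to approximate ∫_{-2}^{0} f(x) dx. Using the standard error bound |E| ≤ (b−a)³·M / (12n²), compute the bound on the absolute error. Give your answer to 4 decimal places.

|E| ≤ (2)³·11.9 / (12·8²) = 95.2/768 = 0.1240.

0.1240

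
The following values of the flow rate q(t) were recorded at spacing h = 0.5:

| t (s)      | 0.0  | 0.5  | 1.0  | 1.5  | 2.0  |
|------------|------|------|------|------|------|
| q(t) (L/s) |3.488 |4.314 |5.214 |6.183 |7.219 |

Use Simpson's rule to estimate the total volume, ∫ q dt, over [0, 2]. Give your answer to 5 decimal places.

10.52050

h = 0.5, n = 4.
(h/3)·[y₀ + 4y₁ + 2y₂ + 4y₃ + y₄] = 0.166667·(63.123) = 10.52050.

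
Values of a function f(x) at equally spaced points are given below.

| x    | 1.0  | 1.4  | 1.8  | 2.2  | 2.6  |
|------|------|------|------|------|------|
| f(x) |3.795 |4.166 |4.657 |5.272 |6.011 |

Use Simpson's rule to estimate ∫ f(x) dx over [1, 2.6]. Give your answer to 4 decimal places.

7.5829

h = 0.4, n = 4.
(h/3)·[y₀ + 4y₁ + 2y₂ + 4y₃ + y₄] = 0.133333·(56.872) = 7.5829.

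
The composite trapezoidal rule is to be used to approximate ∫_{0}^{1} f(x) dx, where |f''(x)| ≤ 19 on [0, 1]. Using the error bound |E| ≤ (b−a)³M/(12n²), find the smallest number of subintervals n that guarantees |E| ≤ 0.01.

13

Need 19/(12n²) ≤ 0.01.
n² ≥ 19/(12·0.01) = 158.333 ⇒ n ≥ 12.5831, so the smallest n is 13.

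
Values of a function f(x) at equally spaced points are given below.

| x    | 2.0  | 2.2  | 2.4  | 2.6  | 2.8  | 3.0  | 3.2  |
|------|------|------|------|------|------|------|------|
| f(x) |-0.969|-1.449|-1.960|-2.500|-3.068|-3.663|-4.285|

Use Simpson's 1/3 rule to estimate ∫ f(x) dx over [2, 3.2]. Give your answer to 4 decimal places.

h = 0.2, n = 6.
(h/3)·[y₀ + 4y₁ + 2y₂ + 4y₃ + 2y₄ + 4y₅ + y₆] = 0.066667·(-45.758) = -3.0505.

-3.0505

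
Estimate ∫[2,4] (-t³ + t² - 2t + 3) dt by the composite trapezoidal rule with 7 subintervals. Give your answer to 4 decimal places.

-47.5510

h = (4 − 2)/7 = 0.285714.
Nodes t₀,…,t₇ = 2, 2.285714, 2.571429, 2.857143, 3.142857, 3.428571, 3.714286, 4.
f(t) = -t³ + t² - 2t + 3: f₀=-5, f₁=-8.288630, f₂=-12.533528, f₃=-17.874636, f₄=-24.451895, f₅=-32.405248, f₆=-41.874636, f₇=-53.
(h/2)·[f₀ + 2f₁ + 2f₂ + 2f₃ + 2f₄ + 2f₅ + 2f₆ + f₇] = 0.142857·(-332.857143) = -47.5510.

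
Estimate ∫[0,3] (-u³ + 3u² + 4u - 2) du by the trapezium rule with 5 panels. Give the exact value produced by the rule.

h = (3 − 0)/5 = 0.6.
Nodes u₀,…,u₅ = 0, 0.6, 1.2, 1.8, 2.4, 3.
f(u) = -u³ + 3u² + 4u - 2: f₀=-2, f₁=1.264, f₂=5.392, f₃=9.088, f₄=11.056, f₅=10.
(h/2)·[f₀ + 2f₁ + 2f₂ + 2f₃ + 2f₄ + f₅] = 0.3·(61.6) = 18.48.

18.48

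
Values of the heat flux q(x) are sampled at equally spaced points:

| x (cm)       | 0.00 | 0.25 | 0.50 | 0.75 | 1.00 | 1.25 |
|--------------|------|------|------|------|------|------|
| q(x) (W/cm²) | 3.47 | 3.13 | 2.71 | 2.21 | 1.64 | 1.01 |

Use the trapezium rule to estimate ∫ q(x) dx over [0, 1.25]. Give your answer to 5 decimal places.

2.98250

h = 0.25, n = 5.
(h/2)·[y₀ + 2y₁ + 2y₂ + 2y₃ + 2y₄ + y₅] = 0.125·(23.86) = 2.98250.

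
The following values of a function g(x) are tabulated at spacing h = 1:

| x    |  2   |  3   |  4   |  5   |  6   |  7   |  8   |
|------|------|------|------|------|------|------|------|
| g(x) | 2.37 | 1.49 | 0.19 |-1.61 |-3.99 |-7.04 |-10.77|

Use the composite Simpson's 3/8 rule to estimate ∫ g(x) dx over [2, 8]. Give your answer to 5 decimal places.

h = 1, n = 6.
(3h/8)·[y₀ + 3y₁ + 3y₂ + 2y₃ + 3y₄ + 3y₅ + y₆] = 0.375·(-39.67) = -14.87625.

-14.87625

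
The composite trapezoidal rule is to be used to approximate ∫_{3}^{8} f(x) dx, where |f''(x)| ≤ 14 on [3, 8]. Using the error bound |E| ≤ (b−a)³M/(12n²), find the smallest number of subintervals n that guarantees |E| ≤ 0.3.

Need 1750/(12n²) ≤ 0.3.
n² ≥ 1750/(12·0.3) = 486.111 ⇒ n ≥ 22.0479, so the smallest n is 23.

23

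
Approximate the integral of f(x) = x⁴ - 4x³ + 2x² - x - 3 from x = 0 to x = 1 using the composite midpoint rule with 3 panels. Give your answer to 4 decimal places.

-3.6145

h = (1 − 0)/3 = 0.333333.
Midpoints m₁,…,m₃ = 0.166667, 0.5, 0.833333.
f(m₁)=-3.128858, f(m₂)=-3.4375, f(m₃)=-4.277006.
h·[f(m₁) + f(m₂) + f(m₃)] = 0.333333·(-10.843364) = -3.6145.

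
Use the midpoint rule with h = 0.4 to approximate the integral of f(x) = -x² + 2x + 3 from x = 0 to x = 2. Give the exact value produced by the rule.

h = (2 − 0)/5 = 0.4.
Midpoints m₁,…,m₅ = 0.2, 0.6, 1, 1.4, 1.8.
f(m₁)=3.36, f(m₂)=3.84, f(m₃)=4, f(m₄)=3.84, f(m₅)=3.36.
h·[f(m₁) + f(m₂) + f(m₃) + f(m₄) + f(m₅)] = 0.4·(18.4) = 7.36.

7.36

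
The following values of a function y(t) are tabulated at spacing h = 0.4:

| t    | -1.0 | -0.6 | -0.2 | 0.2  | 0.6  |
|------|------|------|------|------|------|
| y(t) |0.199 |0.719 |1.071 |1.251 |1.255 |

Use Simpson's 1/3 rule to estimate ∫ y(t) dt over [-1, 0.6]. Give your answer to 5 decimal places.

h = 0.4, n = 4.
(h/3)·[y₀ + 4y₁ + 2y₂ + 4y₃ + y₄] = 0.133333·(11.476) = 1.53013.

1.53013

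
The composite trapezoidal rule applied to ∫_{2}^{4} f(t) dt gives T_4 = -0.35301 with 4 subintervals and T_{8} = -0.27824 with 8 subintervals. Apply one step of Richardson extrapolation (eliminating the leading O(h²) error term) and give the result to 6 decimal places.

-0.253317

R = (4·T_{8} − T_4) / 3 = (4·(-0.27824) − (-0.35301))/3 = (-0.75995)/3 = -0.253317.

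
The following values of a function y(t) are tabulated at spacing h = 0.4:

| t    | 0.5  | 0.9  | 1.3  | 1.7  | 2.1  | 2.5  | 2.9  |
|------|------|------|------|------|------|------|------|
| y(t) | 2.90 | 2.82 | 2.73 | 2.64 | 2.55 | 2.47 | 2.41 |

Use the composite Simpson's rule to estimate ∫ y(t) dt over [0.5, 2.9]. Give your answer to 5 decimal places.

6.34533

h = 0.4, n = 6.
(h/3)·[y₀ + 4y₁ + 2y₂ + 4y₃ + 2y₄ + 4y₅ + y₆] = 0.133333·(47.59) = 6.34533.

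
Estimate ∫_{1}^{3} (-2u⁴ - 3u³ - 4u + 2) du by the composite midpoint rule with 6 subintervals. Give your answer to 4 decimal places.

-167.5051

h = (3 − 1)/6 = 0.333333.
Midpoints m₁,…,m₆ = 1.166667, 1.5, 1.833333, 2.166667, 2.5, 2.833333.
f(m₁)=-11.135802, f(m₂)=-24.25, f(m₃)=-46.413580, f(m₄)=-81.256173, f(m₅)=-133, f(m₆)=-206.459877.
h·[f(m₁) + f(m₂) + f(m₃) + f(m₄) + f(m₅) + f(m₆)] = 0.333333·(-502.515432) = -167.5051.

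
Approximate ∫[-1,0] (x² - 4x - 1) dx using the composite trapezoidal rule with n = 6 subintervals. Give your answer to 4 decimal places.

1.3380

h = (0 − (-1))/6 = 0.166667.
Nodes x₀,…,x₆ = -1, -0.833333, -0.666667, -0.5, -0.333333, -0.166667, 0.
f(x) = x² - 4x - 1: f₀=4, f₁=3.027778, f₂=2.111111, f₃=1.25, f₄=0.444444, f₅=-0.305556, f₆=-1.
(h/2)·[f₀ + 2f₁ + 2f₂ + 2f₃ + 2f₄ + 2f₅ + f₆] = 0.083333·(16.055556) = 1.3380.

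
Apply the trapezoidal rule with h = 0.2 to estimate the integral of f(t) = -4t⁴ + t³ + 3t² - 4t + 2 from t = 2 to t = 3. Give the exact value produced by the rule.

-142.49312

h = (3 − 2)/5 = 0.2.
Nodes t₀,…,t₅ = 2, 2.2, 2.4, 2.6, 2.8, 3.
f(t) = -4t⁴ + t³ + 3t² - 4t + 2: f₀=-50, f₁=-75.3344, f₂=-109.2064, f₃=-153.3344, f₄=-209.5904, f₅=-280.
(h/2)·[f₀ + 2f₁ + 2f₂ + 2f₃ + 2f₄ + f₅] = 0.1·(-1424.9312) = -142.49312.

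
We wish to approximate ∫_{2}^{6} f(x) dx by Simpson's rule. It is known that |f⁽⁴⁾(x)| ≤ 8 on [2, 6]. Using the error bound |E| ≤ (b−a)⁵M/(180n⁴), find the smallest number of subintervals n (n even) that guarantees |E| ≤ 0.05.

6

Need 8192/(180n⁴) ≤ 0.05.
n⁴ ≥ 8192/(180·0.05) = 910.222 ⇒ n ≥ 5.4927, so the smallest even n is 6. (n must be even for Simpson's rule.)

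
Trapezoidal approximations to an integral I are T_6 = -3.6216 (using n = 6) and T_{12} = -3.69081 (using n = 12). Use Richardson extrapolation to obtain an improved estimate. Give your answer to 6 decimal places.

R = (4·T_{12} − T_6) / 3 = (4·(-3.69081) − (-3.6216))/3 = (-11.14164)/3 = -3.713880.

-3.713880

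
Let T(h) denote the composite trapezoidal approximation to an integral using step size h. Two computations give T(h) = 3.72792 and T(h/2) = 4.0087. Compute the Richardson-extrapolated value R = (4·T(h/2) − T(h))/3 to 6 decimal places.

R = (4·T(h/2) − T(h)) / 3 = (4·4.0087 − 3.72792)/3 = (12.30688)/3 = 4.102293.

4.102293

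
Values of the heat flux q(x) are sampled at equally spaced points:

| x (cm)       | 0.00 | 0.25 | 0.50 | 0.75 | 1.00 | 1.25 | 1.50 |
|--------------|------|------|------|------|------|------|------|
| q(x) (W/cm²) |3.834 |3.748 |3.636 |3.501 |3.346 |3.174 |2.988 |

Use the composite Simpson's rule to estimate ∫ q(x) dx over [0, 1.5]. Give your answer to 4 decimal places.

h = 0.25, n = 6.
(h/3)·[y₀ + 4y₁ + 2y₂ + 4y₃ + 2y₄ + 4y₅ + y₆] = 0.083333·(62.478) = 5.2065.

5.2065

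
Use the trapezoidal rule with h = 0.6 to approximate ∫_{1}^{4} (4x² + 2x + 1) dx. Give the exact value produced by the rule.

h = (4 − 1)/5 = 0.6.
Nodes x₀,…,x₅ = 1, 1.6, 2.2, 2.8, 3.4, 4.
f(x) = 4x² + 2x + 1: f₀=7, f₁=14.44, f₂=24.76, f₃=37.96, f₄=54.04, f₅=73.
(h/2)·[f₀ + 2f₁ + 2f₂ + 2f₃ + 2f₄ + f₅] = 0.3·(342.4) = 102.72.

102.72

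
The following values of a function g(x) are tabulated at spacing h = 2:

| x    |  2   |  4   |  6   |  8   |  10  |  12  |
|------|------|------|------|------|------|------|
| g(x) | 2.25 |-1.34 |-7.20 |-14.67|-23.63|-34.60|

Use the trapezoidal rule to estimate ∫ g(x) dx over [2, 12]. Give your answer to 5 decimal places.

-126.03000

h = 2, n = 5.
(h/2)·[y₀ + 2y₁ + 2y₂ + 2y₃ + 2y₄ + y₅] = 1·(-126.03) = -126.03000.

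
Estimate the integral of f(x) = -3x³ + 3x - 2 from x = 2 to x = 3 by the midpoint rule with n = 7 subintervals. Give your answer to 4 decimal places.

h = (3 − 2)/7 = 0.142857.
Midpoints m₁,…,m₇ = 2.071429, 2.214286, 2.357143, 2.5, 2.642857, 2.785714, 2.928571.
f(m₁)=-22.450073, f(m₂)=-27.927478, f(m₃)=-34.218294, f(m₄)=-41.375, f(m₅)=-49.450073, f(m₆)=-58.495991, f(m₇)=-68.565233.
h·[f(m₁) + f(m₂) + f(m₃) + f(m₄) + f(m₅) + f(m₆) + f(m₇)] = 0.142857·(-302.482143) = -43.2117.

-43.2117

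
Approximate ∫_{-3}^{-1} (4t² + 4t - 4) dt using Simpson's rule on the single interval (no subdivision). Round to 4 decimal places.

10.6667

S = (b−a)/6 · [f(-3) + 4f(-2) + f(-1)] = 0.333333·[20 + 4·4 + (-4)] = 10.6667.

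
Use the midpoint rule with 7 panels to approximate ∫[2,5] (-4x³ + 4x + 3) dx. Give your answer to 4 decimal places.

-556.0714

h = (5 − 2)/7 = 0.428571.
Midpoints m₁,…,m₇ = 2.214286, 2.642857, 3.071429, 3.5, 3.928571, 4.357143, 4.785714.
f(m₁)=-31.569971, f(m₂)=-60.266764, f(m₃)=-100.613703, f(m₄)=-154.5, f(m₅)=-223.814869, f(m₆)=-310.447522, f(m₇)=-416.287172.
h·[f(m₁) + f(m₂) + f(m₃) + f(m₄) + f(m₅) + f(m₆) + f(m₇)] = 0.428571·(-1297.5) = -556.0714.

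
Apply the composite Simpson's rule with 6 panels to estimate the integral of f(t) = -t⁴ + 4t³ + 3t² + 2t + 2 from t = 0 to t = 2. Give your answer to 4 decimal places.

h = (2 − 0)/6 = 0.333333.
Nodes t₀,…,t₆ = 0, 0.333333, 0.666667, 1, 1.333333, 1.666667, 2.
f(t) = -t⁴ + 4t³ + 3t² + 2t + 2: f₀=2, f₁=3.135802, f₂=5.654321, f₃=10, f₄=16.320988, f₅=24.469136, f₆=34.
(h/3)·[f₀ + 4f₁ + 2f₂ + 4f₃ + 2f₄ + 4f₅ + f₆] = 0.111111·(230.370370) = 25.5967.

25.5967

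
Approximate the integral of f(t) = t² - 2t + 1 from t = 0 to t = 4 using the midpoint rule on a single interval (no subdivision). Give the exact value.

M = (b−a)·f(2) = 4·(1) = 4.

4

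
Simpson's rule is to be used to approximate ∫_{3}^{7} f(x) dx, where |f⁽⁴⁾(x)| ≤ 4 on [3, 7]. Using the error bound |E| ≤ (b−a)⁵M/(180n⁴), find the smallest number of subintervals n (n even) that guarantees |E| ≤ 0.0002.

20

Need 4096/(180n⁴) ≤ 0.0002.
n⁴ ≥ 4096/(180·0.0002) = 113778 ⇒ n ≥ 18.3660, so the smallest even n is 20. (n must be even for Simpson's rule.)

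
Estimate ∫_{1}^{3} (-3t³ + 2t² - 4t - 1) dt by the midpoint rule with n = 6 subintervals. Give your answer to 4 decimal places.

-60.3704

h = (3 − 1)/6 = 0.333333.
Midpoints m₁,…,m₆ = 1.166667, 1.5, 1.833333, 2.166667, 2.5, 2.833333.
f(m₁)=-7.708333, f(m₂)=-12.625, f(m₃)=-20.097222, f(m₄)=-30.791667, f(m₅)=-45.375, f(m₆)=-64.513889.
h·[f(m₁) + f(m₂) + f(m₃) + f(m₄) + f(m₅) + f(m₆)] = 0.333333·(-181.111111) = -60.3704.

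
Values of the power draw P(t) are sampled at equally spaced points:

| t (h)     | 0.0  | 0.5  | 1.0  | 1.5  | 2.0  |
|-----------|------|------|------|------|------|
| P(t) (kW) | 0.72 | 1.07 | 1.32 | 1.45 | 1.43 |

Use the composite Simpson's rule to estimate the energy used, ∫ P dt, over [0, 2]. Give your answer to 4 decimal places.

2.4783

h = 0.5, n = 4.
(h/3)·[y₀ + 4y₁ + 2y₂ + 4y₃ + y₄] = 0.166667·(14.87) = 2.4783.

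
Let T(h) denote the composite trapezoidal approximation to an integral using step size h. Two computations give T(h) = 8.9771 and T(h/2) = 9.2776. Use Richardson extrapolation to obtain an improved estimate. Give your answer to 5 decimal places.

9.37777

R = (4·T(h/2) − T(h)) / 3 = (4·9.2776 − 8.9771)/3 = (28.1333)/3 = 9.37777.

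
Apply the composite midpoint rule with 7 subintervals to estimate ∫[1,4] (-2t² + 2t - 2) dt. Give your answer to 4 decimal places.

-32.9082

h = (4 − 1)/7 = 0.428571.
Midpoints m₁,…,m₇ = 1.214286, 1.642857, 2.071429, 2.5, 2.928571, 3.357143, 3.785714.
f(m₁)=-2.520408, f(m₂)=-4.112245, f(m₃)=-6.438776, f(m₄)=-9.5, f(m₅)=-13.295918, f(m₆)=-17.826531, f(m₇)=-23.091837.
h·[f(m₁) + f(m₂) + f(m₃) + f(m₄) + f(m₅) + f(m₆) + f(m₇)] = 0.428571·(-76.785714) = -32.9082.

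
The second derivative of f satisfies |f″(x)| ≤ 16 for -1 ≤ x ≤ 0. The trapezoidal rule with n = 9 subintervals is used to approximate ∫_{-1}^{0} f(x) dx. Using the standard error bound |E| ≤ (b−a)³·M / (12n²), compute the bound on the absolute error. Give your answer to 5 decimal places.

|E| ≤ (1)³·16 / (12·9²) = 16/972 = 0.01646.

0.01646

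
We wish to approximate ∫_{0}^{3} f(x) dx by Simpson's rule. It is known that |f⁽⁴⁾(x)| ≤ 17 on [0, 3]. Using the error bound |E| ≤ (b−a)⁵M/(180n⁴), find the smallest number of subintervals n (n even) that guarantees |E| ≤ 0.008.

8

Need 4131/(180n⁴) ≤ 0.008.
n⁴ ≥ 4131/(180·0.008) = 2868.75 ⇒ n ≥ 7.3185, so the smallest even n is 8. (n must be even for Simpson's rule.)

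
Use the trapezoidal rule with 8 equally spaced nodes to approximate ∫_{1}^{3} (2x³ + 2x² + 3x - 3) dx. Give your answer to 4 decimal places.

63.7143

h = (3 − 1)/7 = 0.285714.
Nodes x₀,…,x₇ = 1, 1.285714, 1.571429, 1.857143, 2.142857, 2.428571, 2.714286, 3.
f(x) = 2x³ + 2x² + 3x - 3: f₀=4, f₁=8.413994, f₂=14.413994, f₃=22.279883, f₄=32.291545, f₅=44.728863, f₆=59.871720, f₇=78.
(h/2)·[f₀ + 2f₁ + 2f₂ + 2f₃ + 2f₄ + 2f₅ + 2f₆ + f₇] = 0.142857·(446) = 63.7143.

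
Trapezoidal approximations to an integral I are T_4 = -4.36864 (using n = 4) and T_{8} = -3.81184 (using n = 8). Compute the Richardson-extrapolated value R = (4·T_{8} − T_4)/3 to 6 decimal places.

-3.626240

R = (4·T_{8} − T_4) / 3 = (4·(-3.81184) − (-4.36864))/3 = (-10.87872)/3 = -3.626240.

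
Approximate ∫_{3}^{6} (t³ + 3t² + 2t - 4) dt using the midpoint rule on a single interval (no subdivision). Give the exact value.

M = (b−a)·f(4.5) = 3·(156.875) = 470.625.

470.625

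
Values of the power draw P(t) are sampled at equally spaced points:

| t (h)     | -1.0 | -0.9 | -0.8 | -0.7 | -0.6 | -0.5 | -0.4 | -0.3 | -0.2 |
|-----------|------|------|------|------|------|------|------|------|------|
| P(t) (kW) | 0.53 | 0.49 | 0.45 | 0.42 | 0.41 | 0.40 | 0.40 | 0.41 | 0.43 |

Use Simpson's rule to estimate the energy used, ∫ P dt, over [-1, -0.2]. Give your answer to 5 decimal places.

h = 0.1, n = 8.
(h/3)·[y₀ + 4y₁ + 2y₂ + 4y₃ + 2y₄ + 4y₅ + 2y₆ + 4y₇ + y₈] = 0.033333·(10.36) = 0.34533.

0.34533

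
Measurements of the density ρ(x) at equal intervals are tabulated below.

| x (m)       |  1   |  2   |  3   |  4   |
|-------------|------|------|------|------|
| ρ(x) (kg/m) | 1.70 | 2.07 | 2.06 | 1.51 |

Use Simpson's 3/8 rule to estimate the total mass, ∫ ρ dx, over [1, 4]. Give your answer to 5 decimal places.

5.85000

h = 1, n = 3.
(3h/8)·[y₀ + 3y₁ + 3y₂ + y₃] = 0.375·(15.60) = 5.85000.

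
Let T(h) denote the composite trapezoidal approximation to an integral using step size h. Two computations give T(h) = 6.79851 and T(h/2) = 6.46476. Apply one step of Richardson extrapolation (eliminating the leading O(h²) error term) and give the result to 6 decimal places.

6.353510

R = (4·T(h/2) − T(h)) / 3 = (4·6.46476 − 6.79851)/3 = (19.06053)/3 = 6.353510.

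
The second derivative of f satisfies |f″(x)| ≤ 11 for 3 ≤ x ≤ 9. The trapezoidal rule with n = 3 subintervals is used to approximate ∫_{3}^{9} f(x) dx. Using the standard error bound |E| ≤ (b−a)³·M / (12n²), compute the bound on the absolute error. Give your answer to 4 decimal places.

22.0000

|E| ≤ (6)³·11 / (12·3²) = 2376/108 = 22.0000.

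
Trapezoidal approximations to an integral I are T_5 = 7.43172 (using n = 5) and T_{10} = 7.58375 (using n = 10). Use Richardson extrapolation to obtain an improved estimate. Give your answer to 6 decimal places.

R = (4·T_{10} − T_5) / 3 = (4·7.58375 − 7.43172)/3 = (22.90328)/3 = 7.634427.

7.634427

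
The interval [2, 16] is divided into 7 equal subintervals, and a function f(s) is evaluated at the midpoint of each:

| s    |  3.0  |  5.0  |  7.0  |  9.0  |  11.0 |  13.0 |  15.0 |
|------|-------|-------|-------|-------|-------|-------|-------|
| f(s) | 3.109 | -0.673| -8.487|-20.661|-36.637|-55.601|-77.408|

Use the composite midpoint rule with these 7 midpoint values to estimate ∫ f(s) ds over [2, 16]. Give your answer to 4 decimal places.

h = 2, n = 7.
h·[y(m₁) + y(m₂) + y(m₃) + y(m₄) + y(m₅) + y(m₆) + y(m₇)] = 2·(-196.358) = -392.7160.

-392.7160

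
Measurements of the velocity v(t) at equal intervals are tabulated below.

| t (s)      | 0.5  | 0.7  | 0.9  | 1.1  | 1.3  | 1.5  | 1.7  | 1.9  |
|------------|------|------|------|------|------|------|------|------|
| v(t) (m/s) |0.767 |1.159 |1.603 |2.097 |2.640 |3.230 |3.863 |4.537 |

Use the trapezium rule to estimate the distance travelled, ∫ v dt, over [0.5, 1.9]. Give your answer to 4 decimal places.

3.4488

h = 0.2, n = 7.
(h/2)·[y₀ + 2y₁ + 2y₂ + 2y₃ + 2y₄ + 2y₅ + 2y₆ + y₇] = 0.1·(34.488) = 3.4488.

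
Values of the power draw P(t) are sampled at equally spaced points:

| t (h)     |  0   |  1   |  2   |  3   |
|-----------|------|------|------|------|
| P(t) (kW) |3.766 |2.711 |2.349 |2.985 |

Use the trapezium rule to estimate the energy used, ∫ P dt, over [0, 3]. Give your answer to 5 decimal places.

h = 1, n = 3.
(h/2)·[y₀ + 2y₁ + 2y₂ + y₃] = 0.5·(16.871) = 8.43550.

8.43550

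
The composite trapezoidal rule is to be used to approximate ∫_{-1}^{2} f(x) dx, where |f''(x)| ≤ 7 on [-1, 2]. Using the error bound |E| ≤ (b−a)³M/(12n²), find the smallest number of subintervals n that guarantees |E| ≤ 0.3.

Need 189/(12n²) ≤ 0.3.
n² ≥ 189/(12·0.3) = 52.5 ⇒ n ≥ 7.2457, so the smallest n is 8.

8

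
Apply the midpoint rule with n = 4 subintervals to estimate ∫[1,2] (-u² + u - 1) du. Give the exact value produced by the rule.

h = (2 − 1)/4 = 0.25.
Midpoints m₁,…,m₄ = 1.125, 1.375, 1.625, 1.875.
f(m₁)=-1.140625, f(m₂)=-1.515625, f(m₃)=-2.015625, f(m₄)=-2.640625.
h·[f(m₁) + f(m₂) + f(m₃) + f(m₄)] = 0.25·(-7.3125) = -1.828125.

-1.828125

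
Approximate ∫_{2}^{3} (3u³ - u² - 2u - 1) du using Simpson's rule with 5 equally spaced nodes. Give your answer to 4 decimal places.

h = (3 − 2)/4 = 0.25.
Nodes u₀,…,u₄ = 2, 2.25, 2.5, 2.75, 3.
f(u) = 3u³ - u² - 2u - 1: f₀=15, f₁=23.609375, f₂=34.625, f₃=48.328125, f₄=65.
(h/3)·[f₀ + 4f₁ + 2f₂ + 4f₃ + f₄] = 0.083333·(437) = 36.4167.

36.4167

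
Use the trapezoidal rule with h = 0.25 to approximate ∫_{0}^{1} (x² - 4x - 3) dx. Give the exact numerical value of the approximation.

h = (1 − 0)/4 = 0.25.
Nodes x₀,…,x₄ = 0, 0.25, 0.5, 0.75, 1.
f(x) = x² - 4x - 3: f₀=-3, f₁=-3.9375, f₂=-4.75, f₃=-5.4375, f₄=-6.
(h/2)·[f₀ + 2f₁ + 2f₂ + 2f₃ + f₄] = 0.125·(-37.25) = -4.65625.

-4.65625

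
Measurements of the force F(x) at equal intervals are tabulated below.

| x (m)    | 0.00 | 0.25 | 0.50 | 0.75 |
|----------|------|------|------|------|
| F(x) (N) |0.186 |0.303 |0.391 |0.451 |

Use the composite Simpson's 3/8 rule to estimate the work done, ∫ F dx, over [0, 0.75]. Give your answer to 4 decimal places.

0.2549

h = 0.25, n = 3.
(3h/8)·[y₀ + 3y₁ + 3y₂ + y₃] = 0.09375·(2.719) = 0.2549.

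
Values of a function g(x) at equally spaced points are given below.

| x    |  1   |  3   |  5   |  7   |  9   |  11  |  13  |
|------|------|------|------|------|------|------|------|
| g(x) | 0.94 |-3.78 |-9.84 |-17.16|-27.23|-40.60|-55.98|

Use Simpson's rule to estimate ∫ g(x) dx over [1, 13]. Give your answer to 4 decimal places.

h = 2, n = 6.
(h/3)·[y₀ + 4y₁ + 2y₂ + 4y₃ + 2y₄ + 4y₅ + y₆] = 0.666667·(-375.34) = -250.2267.

-250.2267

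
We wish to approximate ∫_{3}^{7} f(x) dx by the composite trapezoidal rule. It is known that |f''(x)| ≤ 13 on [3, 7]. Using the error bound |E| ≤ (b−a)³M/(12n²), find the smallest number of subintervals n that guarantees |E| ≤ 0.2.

Need 832/(12n²) ≤ 0.2.
n² ≥ 832/(12·0.2) = 346.667 ⇒ n ≥ 18.6190, so the smallest n is 19.

19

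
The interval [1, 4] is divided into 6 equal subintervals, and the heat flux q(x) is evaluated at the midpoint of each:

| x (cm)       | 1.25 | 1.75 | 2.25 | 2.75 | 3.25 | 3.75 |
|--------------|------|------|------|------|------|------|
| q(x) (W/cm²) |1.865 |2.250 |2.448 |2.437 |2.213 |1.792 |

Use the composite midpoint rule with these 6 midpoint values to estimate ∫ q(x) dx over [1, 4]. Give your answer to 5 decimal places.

6.50250

h = 0.5, n = 6.
h·[y(m₁) + y(m₂) + y(m₃) + y(m₄) + y(m₅) + y(m₆)] = 0.5·(13.005) = 6.50250.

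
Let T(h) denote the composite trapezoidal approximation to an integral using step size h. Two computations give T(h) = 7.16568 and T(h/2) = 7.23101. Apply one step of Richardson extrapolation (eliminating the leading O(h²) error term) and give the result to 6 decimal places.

R = (4·T(h/2) − T(h)) / 3 = (4·7.23101 − 7.16568)/3 = (21.75836)/3 = 7.252787.

7.252787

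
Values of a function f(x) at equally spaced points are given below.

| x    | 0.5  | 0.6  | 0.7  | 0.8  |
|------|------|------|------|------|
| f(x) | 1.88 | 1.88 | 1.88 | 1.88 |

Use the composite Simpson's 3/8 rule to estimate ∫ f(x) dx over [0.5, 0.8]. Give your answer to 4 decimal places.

0.5640

h = 0.1, n = 3.
(3h/8)·[y₀ + 3y₁ + 3y₂ + y₃] = 0.0375·(15.04) = 0.5640.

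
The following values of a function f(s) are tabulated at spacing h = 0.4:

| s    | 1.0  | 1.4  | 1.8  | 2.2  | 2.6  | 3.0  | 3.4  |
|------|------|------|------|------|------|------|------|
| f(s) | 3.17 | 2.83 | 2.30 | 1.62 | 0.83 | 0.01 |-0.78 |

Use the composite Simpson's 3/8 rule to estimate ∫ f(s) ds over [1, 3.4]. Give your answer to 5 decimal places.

3.53100

h = 0.4, n = 6.
(3h/8)·[y₀ + 3y₁ + 3y₂ + 2y₃ + 3y₄ + 3y₅ + y₆] = 0.15·(23.54) = 3.53100.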